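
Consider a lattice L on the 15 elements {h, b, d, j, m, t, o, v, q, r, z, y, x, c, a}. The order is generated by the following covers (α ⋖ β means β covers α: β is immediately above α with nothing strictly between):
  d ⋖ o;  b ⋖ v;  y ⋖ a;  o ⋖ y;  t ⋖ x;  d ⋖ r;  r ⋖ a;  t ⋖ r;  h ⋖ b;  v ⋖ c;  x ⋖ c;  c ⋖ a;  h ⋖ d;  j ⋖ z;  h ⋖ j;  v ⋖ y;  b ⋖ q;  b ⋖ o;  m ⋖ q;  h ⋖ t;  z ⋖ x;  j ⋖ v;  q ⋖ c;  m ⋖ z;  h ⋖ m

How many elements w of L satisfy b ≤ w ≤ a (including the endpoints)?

The interval [b, a] = {a, b, c, o, q, v, y}, which has 7 elements.

7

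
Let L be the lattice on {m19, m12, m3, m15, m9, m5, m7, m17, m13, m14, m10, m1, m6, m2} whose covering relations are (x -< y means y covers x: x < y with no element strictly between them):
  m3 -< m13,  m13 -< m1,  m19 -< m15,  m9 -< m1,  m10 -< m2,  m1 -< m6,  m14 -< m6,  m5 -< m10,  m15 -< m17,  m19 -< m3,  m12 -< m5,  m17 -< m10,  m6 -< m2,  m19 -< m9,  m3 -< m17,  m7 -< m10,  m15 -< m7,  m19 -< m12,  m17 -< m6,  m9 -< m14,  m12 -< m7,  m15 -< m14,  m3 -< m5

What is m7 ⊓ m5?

Common lower bounds of {m7, m5}: m12, m19.
The greatest among these is m12.

m12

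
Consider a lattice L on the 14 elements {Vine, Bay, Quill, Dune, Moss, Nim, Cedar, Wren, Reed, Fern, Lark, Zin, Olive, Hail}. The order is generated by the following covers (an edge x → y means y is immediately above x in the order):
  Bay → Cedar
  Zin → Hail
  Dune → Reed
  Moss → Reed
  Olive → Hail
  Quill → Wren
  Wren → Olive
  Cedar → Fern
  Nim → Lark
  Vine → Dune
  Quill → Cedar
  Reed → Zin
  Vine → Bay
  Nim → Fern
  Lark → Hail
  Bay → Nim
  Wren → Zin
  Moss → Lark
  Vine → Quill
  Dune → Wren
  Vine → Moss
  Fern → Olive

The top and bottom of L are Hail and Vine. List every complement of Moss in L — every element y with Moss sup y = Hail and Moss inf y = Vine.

Need y with Moss ∨ y = Hail and Moss ∧ y = Vine.
Checking each element gives: Cedar, Fern, Olive.

Cedar, Fern, Olive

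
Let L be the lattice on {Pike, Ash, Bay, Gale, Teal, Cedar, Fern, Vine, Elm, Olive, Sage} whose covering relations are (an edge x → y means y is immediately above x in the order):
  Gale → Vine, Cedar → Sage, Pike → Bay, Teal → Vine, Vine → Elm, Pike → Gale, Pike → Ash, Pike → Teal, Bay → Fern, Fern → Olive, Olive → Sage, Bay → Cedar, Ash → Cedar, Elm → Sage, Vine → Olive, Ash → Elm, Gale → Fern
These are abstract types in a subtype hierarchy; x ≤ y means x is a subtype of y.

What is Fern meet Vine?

Gale

Common lower bounds of {Fern, Vine}: Gale, Pike.
The greatest among these is Gale.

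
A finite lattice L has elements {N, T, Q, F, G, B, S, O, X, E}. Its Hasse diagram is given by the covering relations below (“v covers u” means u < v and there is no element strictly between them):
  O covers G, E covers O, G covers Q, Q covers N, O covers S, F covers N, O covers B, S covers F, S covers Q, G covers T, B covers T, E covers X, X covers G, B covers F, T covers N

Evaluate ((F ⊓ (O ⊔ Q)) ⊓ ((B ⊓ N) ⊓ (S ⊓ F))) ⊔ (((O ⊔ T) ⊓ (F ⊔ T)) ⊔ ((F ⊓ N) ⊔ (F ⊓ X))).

B

O ∨ Q = O
F ∧ O = F
B ∧ N = N
S ∧ F = F
N ∧ F = N
F ∧ N = N
O ∨ T = O
F ∨ T = B
O ∧ B = B
F ∧ N = N
F ∧ X = N
N ∨ N = N
B ∨ N = B
N ∨ B = B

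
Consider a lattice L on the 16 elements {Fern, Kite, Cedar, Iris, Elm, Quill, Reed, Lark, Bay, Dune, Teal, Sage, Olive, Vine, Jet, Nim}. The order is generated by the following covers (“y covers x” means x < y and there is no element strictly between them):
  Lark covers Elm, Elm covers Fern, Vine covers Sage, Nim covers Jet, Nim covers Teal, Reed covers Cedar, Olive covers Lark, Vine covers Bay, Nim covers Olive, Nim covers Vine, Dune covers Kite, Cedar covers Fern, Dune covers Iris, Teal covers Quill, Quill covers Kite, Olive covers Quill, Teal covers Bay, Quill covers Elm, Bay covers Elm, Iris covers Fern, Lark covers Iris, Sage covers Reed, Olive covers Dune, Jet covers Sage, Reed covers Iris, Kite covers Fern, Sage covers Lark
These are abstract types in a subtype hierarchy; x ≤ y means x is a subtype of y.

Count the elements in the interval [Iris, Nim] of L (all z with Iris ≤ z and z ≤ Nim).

The interval [Iris, Nim] = {Dune, Iris, Jet, Lark, Nim, Olive, Reed, Sage, Vine}, which has 9 elements.

9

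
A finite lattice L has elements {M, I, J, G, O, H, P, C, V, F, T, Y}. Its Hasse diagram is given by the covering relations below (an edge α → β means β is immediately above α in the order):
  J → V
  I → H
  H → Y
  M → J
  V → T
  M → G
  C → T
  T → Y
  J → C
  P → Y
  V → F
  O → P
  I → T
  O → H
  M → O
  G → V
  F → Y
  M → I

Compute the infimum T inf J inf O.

M

Common lower bounds of {T, J, O}: M.
The greatest among these is M.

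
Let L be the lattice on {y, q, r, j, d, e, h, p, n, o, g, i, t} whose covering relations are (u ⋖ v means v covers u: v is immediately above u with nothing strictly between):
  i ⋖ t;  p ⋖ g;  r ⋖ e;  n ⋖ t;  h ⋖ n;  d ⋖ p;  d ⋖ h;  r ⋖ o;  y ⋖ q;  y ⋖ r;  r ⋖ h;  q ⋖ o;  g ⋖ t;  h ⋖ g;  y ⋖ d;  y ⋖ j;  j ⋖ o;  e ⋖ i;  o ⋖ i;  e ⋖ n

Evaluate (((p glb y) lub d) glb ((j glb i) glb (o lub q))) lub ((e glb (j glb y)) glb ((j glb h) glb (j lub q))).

p ∧ y = y
y ∨ d = d
j ∧ i = j
o ∨ q = o
j ∧ o = j
d ∧ j = y
j ∧ y = y
e ∧ y = y
j ∧ h = y
j ∨ q = o
y ∧ o = y
y ∧ y = y
y ∨ y = y

y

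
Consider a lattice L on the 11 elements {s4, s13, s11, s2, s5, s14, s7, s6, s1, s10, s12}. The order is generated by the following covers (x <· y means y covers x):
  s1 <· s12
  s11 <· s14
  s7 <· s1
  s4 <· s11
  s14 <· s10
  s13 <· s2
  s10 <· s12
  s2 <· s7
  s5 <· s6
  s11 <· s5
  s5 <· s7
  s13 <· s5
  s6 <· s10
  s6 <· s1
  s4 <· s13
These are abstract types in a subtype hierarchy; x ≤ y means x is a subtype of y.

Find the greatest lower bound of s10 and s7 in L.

Common lower bounds of {s10, s7}: s11, s13, s4, s5.
The greatest among these is s5.

s5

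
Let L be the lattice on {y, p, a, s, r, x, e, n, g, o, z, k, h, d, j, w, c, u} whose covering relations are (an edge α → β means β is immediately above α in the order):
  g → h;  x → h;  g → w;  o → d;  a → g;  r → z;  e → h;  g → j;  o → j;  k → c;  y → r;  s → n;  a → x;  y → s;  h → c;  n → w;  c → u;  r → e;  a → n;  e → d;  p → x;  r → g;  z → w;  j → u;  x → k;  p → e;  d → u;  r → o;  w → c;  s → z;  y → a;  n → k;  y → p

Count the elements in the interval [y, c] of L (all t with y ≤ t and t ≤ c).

14

The interval [y, c] = {a, c, e, g, h, k, n, p, r, s, w, x, y, z}, which has 14 elements.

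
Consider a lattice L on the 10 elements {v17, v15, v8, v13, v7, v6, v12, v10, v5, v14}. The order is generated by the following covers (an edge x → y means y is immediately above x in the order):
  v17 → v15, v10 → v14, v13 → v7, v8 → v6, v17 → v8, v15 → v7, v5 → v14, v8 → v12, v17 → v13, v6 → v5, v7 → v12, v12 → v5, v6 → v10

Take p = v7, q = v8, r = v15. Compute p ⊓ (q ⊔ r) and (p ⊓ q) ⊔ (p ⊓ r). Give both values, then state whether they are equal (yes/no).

q ⊔ r = v12, so p ⊓ (q ⊔ r) = v7 ⊓ v12 = v7.
p ⊓ q = v17 and p ⊓ r = v15, so (p ⊓ q) ⊔ (p ⊓ r) = v17 ⊔ v15 = v15.
Equal: no.

v7; v15; no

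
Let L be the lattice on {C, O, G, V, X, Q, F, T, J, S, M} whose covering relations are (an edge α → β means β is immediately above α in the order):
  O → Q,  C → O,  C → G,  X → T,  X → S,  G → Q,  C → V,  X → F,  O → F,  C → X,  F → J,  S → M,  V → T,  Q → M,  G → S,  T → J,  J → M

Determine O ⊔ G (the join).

Common upper bounds of {O, G}: M, Q.
The least among these is Q.

Q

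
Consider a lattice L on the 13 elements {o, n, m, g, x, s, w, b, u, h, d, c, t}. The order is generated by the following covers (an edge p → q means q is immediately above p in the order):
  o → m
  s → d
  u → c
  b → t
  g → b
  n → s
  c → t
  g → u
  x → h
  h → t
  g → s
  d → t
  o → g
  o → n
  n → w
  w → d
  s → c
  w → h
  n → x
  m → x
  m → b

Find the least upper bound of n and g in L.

s

Common upper bounds of {n, g}: c, d, s, t.
The least among these is s.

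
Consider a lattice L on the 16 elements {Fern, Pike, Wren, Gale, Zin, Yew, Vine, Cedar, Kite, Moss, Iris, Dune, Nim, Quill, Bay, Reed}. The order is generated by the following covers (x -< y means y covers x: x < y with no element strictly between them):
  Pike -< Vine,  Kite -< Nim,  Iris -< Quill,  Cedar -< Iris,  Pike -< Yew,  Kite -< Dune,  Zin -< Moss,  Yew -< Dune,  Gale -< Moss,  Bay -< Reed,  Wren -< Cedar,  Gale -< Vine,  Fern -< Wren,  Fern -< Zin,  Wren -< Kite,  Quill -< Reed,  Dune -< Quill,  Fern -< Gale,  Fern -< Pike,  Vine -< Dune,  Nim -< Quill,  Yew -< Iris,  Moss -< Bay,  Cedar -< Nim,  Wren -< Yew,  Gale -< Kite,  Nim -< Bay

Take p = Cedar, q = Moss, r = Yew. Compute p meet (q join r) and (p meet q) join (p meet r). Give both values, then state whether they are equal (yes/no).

Cedar; Wren; no

q join r = Reed, so p meet (q join r) = Cedar meet Reed = Cedar.
p meet q = Fern and p meet r = Wren, so (p meet q) join (p meet r) = Fern join Wren = Wren.
Equal: no.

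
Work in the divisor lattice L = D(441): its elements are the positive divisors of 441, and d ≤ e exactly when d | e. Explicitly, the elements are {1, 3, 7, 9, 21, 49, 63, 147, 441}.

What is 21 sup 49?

In the divisibility order, the join is the least common multiple: lcm(21, 49) = 147.

147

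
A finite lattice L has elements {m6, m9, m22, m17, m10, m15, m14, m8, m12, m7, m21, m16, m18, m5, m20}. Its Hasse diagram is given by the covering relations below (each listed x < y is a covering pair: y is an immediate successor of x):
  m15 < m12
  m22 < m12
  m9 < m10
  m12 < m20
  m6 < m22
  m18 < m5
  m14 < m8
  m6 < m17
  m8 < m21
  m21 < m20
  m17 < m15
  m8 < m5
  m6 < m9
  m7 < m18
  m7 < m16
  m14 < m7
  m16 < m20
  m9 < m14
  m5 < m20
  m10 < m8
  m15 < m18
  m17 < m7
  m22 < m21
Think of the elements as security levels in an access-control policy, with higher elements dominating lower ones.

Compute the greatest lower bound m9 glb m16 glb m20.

Common lower bounds of {m9, m16, m20}: m6, m9.
The greatest among these is m9.

m9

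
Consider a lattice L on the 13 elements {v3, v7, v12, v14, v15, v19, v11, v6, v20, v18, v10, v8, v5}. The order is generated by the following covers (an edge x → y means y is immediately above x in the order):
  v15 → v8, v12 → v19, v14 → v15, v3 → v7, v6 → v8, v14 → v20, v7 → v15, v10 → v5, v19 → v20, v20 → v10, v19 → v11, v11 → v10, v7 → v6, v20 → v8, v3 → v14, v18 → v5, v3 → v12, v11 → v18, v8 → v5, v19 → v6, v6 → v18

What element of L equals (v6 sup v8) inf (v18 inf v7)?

v6 ∨ v8 = v8
v18 ∧ v7 = v7
v8 ∧ v7 = v7

v7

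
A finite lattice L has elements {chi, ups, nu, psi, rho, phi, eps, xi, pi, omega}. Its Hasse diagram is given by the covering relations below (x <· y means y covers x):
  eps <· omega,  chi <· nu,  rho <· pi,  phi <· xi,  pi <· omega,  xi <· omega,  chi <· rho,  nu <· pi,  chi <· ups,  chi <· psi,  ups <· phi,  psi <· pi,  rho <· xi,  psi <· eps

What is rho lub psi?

pi

Common upper bounds of {rho, psi}: omega, pi.
The least among these is pi.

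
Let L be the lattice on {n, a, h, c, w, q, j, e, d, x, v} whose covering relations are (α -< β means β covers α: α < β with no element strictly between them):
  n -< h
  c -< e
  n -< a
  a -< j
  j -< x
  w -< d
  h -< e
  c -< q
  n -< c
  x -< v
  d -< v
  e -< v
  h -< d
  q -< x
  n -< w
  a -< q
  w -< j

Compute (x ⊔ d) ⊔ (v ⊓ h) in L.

x ∨ d = v
v ∧ h = h
v ∨ h = v

v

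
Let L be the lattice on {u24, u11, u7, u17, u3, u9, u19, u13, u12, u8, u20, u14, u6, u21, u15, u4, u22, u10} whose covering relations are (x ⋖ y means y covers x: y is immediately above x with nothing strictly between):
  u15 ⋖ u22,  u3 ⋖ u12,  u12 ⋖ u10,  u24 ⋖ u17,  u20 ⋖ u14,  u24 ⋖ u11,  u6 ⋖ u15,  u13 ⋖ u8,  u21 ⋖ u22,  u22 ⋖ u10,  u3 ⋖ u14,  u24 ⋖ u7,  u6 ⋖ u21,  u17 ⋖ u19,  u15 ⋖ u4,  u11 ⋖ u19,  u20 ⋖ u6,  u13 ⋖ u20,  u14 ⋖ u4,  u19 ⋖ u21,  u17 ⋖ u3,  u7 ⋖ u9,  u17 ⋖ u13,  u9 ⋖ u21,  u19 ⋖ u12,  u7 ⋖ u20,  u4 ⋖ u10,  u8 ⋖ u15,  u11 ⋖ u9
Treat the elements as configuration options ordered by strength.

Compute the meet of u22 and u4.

Common lower bounds of {u22, u4}: u13, u15, u17, u20, u24, u6, u7, u8.
The greatest among these is u15.

u15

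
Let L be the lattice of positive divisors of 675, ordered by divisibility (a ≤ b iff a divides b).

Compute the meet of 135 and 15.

15

In the divisibility order, the meet is the greatest common divisor: gcd(135, 15) = 15.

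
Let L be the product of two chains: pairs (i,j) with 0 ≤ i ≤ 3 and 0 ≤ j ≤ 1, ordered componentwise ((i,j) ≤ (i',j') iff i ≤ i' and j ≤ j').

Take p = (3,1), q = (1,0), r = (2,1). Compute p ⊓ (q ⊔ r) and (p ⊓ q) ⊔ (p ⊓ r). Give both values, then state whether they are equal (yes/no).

q ⊔ r = (2,1), so p ⊓ (q ⊔ r) = (3,1) ⊓ (2,1) = (2,1).
p ⊓ q = (1,0) and p ⊓ r = (2,1), so (p ⊓ q) ⊔ (p ⊓ r) = (1,0) ⊔ (2,1) = (2,1).
Equal: yes.

(2,1); (2,1); yes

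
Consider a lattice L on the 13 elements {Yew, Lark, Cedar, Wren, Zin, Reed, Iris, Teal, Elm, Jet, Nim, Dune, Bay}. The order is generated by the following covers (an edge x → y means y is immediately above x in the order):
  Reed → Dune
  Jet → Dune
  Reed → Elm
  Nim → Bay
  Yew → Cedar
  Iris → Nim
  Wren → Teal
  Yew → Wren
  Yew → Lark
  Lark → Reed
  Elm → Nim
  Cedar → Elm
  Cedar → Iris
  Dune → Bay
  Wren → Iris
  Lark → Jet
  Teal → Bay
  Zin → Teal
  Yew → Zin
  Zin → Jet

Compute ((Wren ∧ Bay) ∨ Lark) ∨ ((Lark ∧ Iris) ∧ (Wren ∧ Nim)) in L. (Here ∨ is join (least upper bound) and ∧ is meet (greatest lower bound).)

Wren ∧ Bay = Wren
Wren ∨ Lark = Nim
Lark ∧ Iris = Yew
Wren ∧ Nim = Wren
Yew ∧ Wren = Yew
Nim ∨ Yew = Nim

Nim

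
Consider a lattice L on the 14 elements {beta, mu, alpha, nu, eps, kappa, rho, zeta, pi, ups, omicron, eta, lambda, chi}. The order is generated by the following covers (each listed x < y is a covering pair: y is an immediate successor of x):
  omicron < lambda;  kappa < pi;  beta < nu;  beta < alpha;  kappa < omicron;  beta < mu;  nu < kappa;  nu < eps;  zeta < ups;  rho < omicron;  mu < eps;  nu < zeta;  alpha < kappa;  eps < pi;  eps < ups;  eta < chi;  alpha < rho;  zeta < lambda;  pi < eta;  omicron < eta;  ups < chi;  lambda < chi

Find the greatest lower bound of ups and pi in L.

eps

Common lower bounds of {ups, pi}: beta, eps, mu, nu.
The greatest among these is eps.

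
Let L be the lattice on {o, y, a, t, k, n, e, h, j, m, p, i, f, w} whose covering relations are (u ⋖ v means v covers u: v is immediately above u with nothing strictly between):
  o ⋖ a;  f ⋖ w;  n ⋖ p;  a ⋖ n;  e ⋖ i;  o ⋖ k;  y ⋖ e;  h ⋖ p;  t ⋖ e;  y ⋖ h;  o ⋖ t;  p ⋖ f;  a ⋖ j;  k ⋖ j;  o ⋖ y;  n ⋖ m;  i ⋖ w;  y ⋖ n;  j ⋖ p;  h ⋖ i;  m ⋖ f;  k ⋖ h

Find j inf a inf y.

Common lower bounds of {j, a, y}: o.
The greatest among these is o.

o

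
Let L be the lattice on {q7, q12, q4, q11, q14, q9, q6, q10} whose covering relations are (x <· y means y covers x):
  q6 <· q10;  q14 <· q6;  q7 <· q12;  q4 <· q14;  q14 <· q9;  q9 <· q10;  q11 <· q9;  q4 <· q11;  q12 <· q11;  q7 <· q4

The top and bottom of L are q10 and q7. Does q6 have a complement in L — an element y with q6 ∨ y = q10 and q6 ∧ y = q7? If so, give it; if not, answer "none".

Need y with q6 ∨ y = q10 and q6 ∧ y = q7.
Checking each element gives: q12.

q12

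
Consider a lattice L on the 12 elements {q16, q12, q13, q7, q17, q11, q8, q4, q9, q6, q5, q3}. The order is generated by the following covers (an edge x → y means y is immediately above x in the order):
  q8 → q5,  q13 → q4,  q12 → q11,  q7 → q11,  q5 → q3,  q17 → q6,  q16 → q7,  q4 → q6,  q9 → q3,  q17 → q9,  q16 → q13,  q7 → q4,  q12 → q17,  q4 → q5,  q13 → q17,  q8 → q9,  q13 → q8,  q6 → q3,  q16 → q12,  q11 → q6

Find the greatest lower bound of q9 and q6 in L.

Common lower bounds of {q9, q6}: q12, q13, q16, q17.
The greatest among these is q17.

q17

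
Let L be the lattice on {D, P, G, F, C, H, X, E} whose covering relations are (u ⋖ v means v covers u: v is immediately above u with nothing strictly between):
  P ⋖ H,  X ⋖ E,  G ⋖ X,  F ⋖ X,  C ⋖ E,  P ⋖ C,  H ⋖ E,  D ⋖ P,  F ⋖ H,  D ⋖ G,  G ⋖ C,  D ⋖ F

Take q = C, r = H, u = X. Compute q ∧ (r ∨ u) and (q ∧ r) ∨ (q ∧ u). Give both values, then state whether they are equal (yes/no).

r ∨ u = E, so q ∧ (r ∨ u) = C ∧ E = C.
q ∧ r = P and q ∧ u = G, so (q ∧ r) ∨ (q ∧ u) = P ∨ G = C.
Equal: yes.

C; C; yes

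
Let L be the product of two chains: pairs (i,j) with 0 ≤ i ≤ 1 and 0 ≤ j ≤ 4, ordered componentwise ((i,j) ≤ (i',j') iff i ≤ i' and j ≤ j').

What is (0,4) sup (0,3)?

In a product of chains, the join is componentwise max, giving (0,4).

(0,4)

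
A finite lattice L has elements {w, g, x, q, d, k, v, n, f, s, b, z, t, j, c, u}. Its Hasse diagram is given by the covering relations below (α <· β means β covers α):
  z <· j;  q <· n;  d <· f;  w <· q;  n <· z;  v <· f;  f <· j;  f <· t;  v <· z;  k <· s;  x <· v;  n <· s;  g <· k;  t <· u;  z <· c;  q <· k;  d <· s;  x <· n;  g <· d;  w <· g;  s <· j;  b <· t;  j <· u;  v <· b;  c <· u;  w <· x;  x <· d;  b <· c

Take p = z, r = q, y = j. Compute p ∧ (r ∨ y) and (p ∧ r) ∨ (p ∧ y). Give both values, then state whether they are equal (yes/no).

z; z; yes

r ∨ y = j, so p ∧ (r ∨ y) = z ∧ j = z.
p ∧ r = q and p ∧ y = z, so (p ∧ r) ∨ (p ∧ y) = q ∨ z = z.
Equal: yes.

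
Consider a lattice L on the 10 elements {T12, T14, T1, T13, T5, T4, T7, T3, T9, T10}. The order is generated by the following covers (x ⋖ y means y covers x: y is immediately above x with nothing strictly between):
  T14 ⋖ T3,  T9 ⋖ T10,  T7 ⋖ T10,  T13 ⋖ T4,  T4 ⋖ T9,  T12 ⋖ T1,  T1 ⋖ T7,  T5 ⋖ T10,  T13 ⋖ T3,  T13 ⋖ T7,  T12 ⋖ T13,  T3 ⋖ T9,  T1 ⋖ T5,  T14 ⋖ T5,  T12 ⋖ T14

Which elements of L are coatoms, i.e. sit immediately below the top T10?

T5, T7, T9

The coatoms are exactly the elements covered by T10: T5, T7, T9.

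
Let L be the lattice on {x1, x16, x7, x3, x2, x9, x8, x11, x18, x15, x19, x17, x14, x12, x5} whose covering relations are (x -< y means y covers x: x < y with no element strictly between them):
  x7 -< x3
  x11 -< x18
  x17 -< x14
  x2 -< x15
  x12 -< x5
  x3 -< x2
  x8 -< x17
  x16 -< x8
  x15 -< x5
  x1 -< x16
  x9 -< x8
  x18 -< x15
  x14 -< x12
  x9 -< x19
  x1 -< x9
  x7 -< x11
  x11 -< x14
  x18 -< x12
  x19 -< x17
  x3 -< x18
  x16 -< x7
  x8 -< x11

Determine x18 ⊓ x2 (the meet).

x3

Common lower bounds of {x18, x2}: x1, x16, x3, x7.
The greatest among these is x3.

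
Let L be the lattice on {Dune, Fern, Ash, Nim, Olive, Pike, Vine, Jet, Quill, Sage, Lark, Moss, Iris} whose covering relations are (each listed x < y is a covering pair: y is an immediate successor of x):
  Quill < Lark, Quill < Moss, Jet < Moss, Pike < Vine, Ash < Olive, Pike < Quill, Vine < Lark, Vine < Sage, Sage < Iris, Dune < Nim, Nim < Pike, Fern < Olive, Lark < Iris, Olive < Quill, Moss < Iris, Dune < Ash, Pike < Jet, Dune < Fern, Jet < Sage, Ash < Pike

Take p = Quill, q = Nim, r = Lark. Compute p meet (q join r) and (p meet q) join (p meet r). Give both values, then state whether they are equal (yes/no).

Quill; Quill; yes

q join r = Lark, so p meet (q join r) = Quill meet Lark = Quill.
p meet q = Nim and p meet r = Quill, so (p meet q) join (p meet r) = Nim join Quill = Quill.
Equal: yes.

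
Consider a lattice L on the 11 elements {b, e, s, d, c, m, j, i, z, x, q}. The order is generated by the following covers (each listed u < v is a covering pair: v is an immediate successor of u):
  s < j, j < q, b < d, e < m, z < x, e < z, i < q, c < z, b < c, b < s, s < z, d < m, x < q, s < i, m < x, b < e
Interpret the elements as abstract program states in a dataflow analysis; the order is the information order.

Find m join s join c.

x

Common upper bounds of {m, s, c}: q, x.
The least among these is x.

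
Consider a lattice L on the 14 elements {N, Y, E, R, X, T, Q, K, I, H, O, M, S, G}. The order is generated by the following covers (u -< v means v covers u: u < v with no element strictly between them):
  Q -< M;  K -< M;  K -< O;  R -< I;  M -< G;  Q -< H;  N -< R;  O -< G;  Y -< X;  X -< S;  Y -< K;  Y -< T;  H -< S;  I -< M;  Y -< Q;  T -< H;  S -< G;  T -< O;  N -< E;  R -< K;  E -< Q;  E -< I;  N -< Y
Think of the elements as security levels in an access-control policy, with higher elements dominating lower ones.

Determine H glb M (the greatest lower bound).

Q

Common lower bounds of {H, M}: E, N, Q, Y.
The greatest among these is Q.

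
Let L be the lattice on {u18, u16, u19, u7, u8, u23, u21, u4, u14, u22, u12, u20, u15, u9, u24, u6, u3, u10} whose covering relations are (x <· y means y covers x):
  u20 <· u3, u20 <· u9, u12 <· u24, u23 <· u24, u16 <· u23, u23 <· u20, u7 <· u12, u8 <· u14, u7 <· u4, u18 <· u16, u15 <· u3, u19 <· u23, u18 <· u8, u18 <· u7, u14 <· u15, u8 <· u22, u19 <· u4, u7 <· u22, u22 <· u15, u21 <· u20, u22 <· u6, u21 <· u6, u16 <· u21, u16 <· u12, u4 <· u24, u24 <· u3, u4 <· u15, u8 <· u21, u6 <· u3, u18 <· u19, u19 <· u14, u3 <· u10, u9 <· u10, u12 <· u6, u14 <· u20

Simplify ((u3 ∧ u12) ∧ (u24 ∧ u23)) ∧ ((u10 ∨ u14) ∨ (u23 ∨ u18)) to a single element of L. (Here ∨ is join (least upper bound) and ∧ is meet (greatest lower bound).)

u3 ∧ u12 = u12
u24 ∧ u23 = u23
u12 ∧ u23 = u16
u10 ∨ u14 = u10
u23 ∨ u18 = u23
u10 ∨ u23 = u10
u16 ∧ u10 = u16

u16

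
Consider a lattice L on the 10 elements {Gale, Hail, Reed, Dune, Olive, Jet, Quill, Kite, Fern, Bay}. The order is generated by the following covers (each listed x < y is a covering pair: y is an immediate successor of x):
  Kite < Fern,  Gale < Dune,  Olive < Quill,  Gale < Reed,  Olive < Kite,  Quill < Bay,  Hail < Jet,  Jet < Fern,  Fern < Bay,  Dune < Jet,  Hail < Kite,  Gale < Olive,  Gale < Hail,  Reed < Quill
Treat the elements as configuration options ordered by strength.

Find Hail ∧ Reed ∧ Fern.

Gale

Common lower bounds of {Hail, Reed, Fern}: Gale.
The greatest among these is Gale.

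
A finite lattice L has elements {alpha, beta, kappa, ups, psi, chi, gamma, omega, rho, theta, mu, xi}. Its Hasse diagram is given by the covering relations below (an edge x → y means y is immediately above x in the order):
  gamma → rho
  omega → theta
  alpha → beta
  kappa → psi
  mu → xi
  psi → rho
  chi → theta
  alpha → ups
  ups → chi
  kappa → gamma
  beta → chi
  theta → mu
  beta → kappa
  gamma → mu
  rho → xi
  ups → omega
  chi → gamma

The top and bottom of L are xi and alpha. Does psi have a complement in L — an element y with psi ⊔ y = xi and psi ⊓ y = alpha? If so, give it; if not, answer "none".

omega

Need y with psi ∨ y = xi and psi ∧ y = alpha.
Checking each element gives: omega.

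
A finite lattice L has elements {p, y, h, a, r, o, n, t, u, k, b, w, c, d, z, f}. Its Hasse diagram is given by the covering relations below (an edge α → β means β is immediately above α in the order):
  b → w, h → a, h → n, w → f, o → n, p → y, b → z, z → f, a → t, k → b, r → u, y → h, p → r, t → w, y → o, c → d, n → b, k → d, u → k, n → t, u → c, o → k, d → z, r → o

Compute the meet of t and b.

Common lower bounds of {t, b}: h, n, o, p, r, y.
The greatest among these is n.

n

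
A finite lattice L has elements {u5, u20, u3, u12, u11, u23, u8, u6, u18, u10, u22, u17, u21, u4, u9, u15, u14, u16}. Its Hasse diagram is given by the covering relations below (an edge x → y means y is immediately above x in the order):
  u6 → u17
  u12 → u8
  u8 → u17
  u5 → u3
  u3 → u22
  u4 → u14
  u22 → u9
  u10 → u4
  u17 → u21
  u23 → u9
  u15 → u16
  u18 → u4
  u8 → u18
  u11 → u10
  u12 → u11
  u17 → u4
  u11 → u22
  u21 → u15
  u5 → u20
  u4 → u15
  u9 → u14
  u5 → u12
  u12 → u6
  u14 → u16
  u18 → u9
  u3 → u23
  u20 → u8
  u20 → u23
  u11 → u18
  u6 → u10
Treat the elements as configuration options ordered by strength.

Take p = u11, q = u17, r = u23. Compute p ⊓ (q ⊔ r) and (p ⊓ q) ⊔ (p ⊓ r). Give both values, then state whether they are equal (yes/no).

u11; u12; no

q ⊔ r = u14, so p ⊓ (q ⊔ r) = u11 ⊓ u14 = u11.
p ⊓ q = u12 and p ⊓ r = u5, so (p ⊓ q) ⊔ (p ⊓ r) = u12 ⊔ u5 = u12.
Equal: no.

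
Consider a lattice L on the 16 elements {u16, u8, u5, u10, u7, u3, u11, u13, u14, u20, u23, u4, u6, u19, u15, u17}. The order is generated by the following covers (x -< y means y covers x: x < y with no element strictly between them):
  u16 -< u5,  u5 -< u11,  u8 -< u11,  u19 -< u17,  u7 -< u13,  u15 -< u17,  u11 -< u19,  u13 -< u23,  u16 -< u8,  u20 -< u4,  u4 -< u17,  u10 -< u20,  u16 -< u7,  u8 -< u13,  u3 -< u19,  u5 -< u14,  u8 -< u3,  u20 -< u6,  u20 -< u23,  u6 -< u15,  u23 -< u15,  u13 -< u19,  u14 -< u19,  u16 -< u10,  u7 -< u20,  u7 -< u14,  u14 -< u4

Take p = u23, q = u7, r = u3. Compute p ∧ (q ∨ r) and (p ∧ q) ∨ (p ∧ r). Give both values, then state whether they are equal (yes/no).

q ∨ r = u19, so p ∧ (q ∨ r) = u23 ∧ u19 = u13.
p ∧ q = u7 and p ∧ r = u8, so (p ∧ q) ∨ (p ∧ r) = u7 ∨ u8 = u13.
Equal: yes.

u13; u13; yes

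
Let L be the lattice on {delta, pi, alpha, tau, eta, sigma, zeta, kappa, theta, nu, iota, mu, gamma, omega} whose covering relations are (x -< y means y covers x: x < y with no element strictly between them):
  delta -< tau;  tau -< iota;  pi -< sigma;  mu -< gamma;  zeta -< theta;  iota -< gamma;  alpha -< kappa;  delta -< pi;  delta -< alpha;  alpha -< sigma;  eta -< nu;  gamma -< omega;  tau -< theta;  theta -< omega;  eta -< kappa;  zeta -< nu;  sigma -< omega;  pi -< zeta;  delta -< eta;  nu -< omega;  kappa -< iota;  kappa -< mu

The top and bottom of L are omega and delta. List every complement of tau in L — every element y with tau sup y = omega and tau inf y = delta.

Need y with tau ∨ y = omega and tau ∧ y = delta.
Checking each element gives: nu, sigma.

nu, sigma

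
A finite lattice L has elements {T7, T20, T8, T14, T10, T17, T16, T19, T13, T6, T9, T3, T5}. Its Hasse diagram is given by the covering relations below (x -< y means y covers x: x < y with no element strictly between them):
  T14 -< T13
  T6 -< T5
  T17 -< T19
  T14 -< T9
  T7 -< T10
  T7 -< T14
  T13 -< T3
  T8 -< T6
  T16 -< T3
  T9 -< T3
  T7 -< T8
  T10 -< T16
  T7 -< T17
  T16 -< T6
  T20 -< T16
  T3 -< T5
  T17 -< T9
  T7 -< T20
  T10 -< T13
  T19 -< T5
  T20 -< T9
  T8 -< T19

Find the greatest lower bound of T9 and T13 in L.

Common lower bounds of {T9, T13}: T14, T7.
The greatest among these is T14.

T14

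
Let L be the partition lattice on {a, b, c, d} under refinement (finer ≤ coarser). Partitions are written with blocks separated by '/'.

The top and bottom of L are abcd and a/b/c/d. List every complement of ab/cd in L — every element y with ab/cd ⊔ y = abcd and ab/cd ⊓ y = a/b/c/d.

Need y with ab/cd ∨ y = abcd and ab/cd ∧ y = a/b/c/d.
Checking each element gives: a/bc/d, a/bd/c, ac/b/d, ac/bd, ad/b/c, ad/bc.

a/bc/d, a/bd/c, ac/b/d, ac/bd, ad/b/c, ad/bc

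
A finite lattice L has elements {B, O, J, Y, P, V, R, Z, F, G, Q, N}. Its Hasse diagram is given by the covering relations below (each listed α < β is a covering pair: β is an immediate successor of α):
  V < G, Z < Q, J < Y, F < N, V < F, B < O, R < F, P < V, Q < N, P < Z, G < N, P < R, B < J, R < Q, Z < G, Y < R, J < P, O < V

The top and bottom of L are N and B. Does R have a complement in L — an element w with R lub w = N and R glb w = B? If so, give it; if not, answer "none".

none

For every candidate w, either R ∨ w ≠ N or R ∧ w ≠ B; no complement exists.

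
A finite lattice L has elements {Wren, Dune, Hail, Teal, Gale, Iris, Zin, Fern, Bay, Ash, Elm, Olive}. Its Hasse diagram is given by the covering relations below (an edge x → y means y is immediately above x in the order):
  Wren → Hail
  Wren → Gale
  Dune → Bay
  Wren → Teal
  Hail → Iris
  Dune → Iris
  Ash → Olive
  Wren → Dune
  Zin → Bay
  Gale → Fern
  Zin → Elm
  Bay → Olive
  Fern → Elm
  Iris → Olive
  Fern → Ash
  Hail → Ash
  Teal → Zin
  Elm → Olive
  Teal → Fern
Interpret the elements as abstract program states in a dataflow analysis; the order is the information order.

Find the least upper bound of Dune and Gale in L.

Olive

Common upper bounds of {Dune, Gale}: Olive.
The least among these is Olive.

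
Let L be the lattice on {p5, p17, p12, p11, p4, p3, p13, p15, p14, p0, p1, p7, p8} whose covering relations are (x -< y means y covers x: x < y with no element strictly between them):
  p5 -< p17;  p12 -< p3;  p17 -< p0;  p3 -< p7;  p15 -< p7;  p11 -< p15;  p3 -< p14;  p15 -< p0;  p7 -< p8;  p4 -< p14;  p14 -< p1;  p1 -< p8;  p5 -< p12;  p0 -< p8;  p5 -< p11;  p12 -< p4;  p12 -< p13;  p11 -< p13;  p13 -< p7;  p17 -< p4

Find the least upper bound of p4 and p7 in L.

p8

Common upper bounds of {p4, p7}: p8.
The least among these is p8.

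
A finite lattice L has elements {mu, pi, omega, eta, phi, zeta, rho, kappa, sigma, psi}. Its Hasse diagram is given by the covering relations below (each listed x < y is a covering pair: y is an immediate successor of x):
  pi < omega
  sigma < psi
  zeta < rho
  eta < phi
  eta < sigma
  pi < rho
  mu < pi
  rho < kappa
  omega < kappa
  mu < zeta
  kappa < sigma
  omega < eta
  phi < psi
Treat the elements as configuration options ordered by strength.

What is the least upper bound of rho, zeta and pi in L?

rho

Common upper bounds of {rho, zeta, pi}: kappa, psi, rho, sigma.
The least among these is rho.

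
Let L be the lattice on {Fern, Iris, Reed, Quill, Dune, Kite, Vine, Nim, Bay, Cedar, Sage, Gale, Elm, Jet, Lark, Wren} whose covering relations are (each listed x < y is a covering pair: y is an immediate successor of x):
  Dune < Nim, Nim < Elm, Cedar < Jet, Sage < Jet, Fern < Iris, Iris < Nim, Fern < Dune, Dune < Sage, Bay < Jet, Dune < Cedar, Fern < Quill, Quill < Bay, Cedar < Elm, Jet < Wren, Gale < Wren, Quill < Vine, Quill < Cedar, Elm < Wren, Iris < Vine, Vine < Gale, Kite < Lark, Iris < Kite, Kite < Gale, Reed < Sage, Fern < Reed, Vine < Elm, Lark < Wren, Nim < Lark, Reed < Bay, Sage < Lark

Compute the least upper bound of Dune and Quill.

Cedar

Common upper bounds of {Dune, Quill}: Cedar, Elm, Jet, Wren.
The least among these is Cedar.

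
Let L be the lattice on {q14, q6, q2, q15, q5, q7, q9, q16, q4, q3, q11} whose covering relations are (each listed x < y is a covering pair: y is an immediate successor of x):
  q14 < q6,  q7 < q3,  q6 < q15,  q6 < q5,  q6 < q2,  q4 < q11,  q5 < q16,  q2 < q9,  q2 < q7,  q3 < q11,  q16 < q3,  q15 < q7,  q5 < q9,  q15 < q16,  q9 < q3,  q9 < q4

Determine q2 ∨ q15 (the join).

Common upper bounds of {q2, q15}: q11, q3, q7.
The least among these is q7.

q7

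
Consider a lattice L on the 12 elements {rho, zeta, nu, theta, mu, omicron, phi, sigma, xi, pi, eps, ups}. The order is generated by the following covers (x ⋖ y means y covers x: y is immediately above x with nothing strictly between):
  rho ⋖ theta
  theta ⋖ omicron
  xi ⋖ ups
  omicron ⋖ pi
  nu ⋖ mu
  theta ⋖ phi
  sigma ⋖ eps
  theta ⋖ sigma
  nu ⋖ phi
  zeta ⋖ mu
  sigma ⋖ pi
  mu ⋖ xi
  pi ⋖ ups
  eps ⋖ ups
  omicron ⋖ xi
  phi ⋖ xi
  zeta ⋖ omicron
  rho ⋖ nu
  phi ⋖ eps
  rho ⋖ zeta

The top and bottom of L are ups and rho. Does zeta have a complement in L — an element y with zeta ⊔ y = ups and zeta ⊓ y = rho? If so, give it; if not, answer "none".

Need y with zeta ∨ y = ups and zeta ∧ y = rho.
Checking each element gives: eps.

eps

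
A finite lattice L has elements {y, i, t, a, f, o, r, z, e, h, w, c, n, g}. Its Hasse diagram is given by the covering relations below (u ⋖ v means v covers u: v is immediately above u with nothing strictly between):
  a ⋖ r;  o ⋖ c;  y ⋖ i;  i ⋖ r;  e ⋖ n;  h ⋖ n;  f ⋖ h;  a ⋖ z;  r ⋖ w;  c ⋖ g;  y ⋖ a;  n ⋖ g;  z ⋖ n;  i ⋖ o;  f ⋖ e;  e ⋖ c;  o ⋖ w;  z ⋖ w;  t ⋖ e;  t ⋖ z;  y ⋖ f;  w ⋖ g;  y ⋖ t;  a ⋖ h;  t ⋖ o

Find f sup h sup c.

Common upper bounds of {f, h, c}: g.
The least among these is g.

g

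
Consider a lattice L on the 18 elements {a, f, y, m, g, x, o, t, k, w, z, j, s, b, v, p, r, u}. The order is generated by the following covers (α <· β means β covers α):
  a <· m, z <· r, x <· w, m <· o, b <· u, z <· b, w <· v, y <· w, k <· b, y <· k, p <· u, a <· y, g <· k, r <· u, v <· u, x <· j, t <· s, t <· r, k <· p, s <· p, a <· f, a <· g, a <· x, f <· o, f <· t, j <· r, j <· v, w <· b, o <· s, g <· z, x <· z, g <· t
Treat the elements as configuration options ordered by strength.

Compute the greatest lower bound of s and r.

Common lower bounds of {s, r}: a, f, g, t.
The greatest among these is t.

t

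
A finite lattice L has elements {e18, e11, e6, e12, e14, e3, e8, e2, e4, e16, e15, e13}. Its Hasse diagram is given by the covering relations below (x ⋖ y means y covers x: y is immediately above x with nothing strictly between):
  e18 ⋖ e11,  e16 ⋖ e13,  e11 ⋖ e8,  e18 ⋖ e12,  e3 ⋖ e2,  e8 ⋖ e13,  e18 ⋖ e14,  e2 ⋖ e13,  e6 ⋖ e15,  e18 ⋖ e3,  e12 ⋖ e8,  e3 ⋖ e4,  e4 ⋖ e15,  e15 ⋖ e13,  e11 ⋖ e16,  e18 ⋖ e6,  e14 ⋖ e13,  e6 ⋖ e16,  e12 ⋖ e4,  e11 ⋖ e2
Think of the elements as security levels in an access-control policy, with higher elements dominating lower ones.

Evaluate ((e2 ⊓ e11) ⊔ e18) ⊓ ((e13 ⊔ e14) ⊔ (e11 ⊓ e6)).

e11

e2 ∧ e11 = e11
e11 ∨ e18 = e11
e13 ∨ e14 = e13
e11 ∧ e6 = e18
e13 ∨ e18 = e13
e11 ∧ e13 = e11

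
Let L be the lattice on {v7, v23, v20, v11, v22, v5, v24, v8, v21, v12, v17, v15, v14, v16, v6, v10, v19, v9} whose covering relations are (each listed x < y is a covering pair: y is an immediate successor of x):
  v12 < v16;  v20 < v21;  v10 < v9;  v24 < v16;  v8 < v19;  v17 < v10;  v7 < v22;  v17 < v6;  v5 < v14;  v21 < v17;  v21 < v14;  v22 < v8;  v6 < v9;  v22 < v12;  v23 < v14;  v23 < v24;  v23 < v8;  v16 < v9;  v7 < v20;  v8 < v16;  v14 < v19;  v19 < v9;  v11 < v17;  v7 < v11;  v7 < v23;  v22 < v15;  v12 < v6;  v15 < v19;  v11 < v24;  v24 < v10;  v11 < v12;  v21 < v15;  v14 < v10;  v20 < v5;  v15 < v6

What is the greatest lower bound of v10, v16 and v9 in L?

Common lower bounds of {v10, v16, v9}: v11, v23, v24, v7.
The greatest among these is v24.

v24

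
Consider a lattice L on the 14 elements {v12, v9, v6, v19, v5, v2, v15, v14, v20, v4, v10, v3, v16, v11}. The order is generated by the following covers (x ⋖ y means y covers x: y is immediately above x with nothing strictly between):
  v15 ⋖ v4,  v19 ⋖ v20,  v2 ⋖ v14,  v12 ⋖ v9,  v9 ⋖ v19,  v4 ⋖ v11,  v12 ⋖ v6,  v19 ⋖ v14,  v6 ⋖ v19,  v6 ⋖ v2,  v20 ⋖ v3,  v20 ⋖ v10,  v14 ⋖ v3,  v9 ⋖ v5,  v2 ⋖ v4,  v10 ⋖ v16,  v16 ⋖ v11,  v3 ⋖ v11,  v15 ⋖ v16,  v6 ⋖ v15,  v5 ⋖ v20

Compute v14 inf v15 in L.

v6

v14 ∧ v15 = v6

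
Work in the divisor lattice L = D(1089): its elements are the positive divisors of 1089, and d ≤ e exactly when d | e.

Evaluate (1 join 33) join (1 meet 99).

1 ∨ 33 = 33
1 ∧ 99 = 1
33 ∨ 1 = 33

33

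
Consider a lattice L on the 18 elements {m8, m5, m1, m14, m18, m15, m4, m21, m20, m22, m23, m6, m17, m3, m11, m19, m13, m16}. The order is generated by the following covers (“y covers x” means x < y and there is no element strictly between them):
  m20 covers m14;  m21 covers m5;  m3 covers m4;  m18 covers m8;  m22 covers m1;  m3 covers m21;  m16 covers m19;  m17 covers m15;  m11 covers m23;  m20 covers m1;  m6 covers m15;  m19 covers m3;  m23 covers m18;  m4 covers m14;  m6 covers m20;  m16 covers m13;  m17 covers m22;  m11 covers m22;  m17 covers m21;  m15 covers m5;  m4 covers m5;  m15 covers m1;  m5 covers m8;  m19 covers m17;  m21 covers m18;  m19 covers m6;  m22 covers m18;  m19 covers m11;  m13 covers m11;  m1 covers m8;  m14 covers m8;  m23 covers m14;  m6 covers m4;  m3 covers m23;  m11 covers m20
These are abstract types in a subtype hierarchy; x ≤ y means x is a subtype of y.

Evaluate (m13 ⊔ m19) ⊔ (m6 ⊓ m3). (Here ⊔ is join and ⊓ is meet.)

m16

m13 ∨ m19 = m16
m6 ∧ m3 = m4
m16 ∨ m4 = m16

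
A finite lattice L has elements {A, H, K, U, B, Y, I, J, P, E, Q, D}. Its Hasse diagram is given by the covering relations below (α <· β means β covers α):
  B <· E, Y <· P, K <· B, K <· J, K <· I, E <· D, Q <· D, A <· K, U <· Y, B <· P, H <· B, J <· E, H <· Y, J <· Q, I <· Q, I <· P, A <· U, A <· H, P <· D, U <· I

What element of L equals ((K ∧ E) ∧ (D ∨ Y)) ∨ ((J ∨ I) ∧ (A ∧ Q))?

K ∧ E = K
D ∨ Y = D
K ∧ D = K
J ∨ I = Q
A ∧ Q = A
Q ∧ A = A
K ∨ A = K

K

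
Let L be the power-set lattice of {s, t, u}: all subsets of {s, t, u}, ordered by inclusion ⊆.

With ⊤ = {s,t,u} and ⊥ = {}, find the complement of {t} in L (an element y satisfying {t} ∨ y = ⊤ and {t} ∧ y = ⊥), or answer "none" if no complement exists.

Need y with {t} ∨ y = {s,t,u} and {t} ∧ y = {}.
Checking each element gives: {s,u}.

{s,u}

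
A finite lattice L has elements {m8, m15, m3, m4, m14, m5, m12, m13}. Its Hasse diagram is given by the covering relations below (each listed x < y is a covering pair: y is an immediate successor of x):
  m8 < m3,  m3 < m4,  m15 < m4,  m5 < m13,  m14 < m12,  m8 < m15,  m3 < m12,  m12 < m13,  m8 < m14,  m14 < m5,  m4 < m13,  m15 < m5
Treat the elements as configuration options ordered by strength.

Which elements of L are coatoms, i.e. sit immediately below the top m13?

The coatoms are exactly the elements covered by m13: m12, m4, m5.

m12, m4, m5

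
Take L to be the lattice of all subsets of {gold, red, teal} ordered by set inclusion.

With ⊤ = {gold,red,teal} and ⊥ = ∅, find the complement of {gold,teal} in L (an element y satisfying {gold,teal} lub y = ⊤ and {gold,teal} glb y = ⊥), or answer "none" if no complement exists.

{red}

Need y with {gold,teal} ∨ y = {gold,red,teal} and {gold,teal} ∧ y = ∅.
Checking each element gives: {red}.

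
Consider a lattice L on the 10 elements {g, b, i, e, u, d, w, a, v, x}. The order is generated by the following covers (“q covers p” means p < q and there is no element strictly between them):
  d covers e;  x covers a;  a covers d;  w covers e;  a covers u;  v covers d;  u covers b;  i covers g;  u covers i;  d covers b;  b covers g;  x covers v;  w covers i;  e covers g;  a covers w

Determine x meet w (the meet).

Common lower bounds of {x, w}: e, g, i, w.
The greatest among these is w.

w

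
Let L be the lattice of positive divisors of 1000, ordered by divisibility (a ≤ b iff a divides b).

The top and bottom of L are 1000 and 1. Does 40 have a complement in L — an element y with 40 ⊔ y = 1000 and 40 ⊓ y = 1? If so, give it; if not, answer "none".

For every candidate y, either 40 ∨ y ≠ 1000 or 40 ∧ y ≠ 1; no complement exists.

none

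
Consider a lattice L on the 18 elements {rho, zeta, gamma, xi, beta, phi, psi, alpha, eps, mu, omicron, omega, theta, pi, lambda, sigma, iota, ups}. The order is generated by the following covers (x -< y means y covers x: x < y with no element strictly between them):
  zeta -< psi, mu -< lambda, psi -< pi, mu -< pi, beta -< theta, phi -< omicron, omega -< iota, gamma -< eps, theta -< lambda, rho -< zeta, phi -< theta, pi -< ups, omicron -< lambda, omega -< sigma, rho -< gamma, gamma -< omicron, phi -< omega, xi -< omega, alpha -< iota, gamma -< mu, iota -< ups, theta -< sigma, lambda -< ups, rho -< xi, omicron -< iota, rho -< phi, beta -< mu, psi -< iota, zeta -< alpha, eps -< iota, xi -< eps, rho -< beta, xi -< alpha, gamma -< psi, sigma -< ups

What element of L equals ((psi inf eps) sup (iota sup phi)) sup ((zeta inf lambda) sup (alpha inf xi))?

iota

psi ∧ eps = gamma
iota ∨ phi = iota
gamma ∨ iota = iota
zeta ∧ lambda = rho
alpha ∧ xi = xi
rho ∨ xi = xi
iota ∨ xi = iota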